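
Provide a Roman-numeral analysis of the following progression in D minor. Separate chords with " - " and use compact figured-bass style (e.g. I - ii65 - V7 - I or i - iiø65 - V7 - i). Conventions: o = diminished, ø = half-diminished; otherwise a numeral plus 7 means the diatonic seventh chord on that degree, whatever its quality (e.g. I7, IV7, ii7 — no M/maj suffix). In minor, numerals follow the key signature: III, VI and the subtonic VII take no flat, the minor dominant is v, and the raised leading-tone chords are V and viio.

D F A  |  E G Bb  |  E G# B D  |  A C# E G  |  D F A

i - iio - V7/V - V7 - i

D-F-A: root D is the tonic; minor triad there is i.
E-G-Bb has root E, degree 2 in D minor, so iio.
E-G#-B-D: a dominant seventh chord on E, the applied dominant of V → V7/V.
A-C#-E-G: root A is the dominant; dominant seventh chord there is V7.
D-F-A: minor triad on D = scale degree 1 → i.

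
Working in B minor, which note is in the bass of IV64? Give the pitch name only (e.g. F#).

IV in B minor has root E; the chord is E-G#-B.
The figure 64 means second inversion — the fifth is in the bass.

B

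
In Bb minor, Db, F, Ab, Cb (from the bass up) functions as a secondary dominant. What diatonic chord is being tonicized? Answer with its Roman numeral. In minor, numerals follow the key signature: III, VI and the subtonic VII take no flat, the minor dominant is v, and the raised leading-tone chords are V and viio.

The chord is a dominant seventh chord on Db.
A dominant resolves down a perfect fifth: Db → Gb. In Bb minor, Gb is scale degree 6, i.e. VI.

VI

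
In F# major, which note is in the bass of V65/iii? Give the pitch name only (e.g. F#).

G##

The applied chord V65/iii is rooted on E#: E#-G##-B#-D#.
The figure 65 means first inversion — the third is in the bass.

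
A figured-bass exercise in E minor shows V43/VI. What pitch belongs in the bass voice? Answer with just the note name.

The applied chord V43/VI is rooted on G: G-B-D-F.
The figure 43 means second inversion — the fifth is in the bass.

D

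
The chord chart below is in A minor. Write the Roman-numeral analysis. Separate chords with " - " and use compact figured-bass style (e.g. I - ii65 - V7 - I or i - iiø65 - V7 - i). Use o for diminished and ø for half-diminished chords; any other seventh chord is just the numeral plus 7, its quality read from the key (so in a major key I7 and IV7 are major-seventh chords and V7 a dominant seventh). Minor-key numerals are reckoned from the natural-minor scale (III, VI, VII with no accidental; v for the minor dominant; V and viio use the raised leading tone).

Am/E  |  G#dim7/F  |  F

i64 - viio42 - VI

Am/E: root A is the tonic; minor triad there is i64.
G#dim7/F: root G# is the leading tone; fully diminished seventh chord there is viio42.
F: root F is the submediant; major triad there is VI.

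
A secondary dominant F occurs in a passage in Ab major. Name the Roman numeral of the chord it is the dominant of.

The chord is a major triad on F.
A dominant resolves down a perfect fifth: F → Bb. In Ab major, Bb is scale degree 2, i.e. ii.

ii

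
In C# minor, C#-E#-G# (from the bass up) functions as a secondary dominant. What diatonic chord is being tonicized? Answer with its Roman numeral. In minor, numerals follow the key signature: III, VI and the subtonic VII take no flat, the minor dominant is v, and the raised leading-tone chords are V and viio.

iv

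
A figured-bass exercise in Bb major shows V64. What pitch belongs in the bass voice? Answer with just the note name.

C

V in Bb major has root F; the chord is F-A-C.
The figure 64 means second inversion — the fifth is in the bass.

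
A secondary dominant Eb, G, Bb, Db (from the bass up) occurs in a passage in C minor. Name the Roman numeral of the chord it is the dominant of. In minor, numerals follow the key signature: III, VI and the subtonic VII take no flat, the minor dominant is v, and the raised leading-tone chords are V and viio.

VI

The chord is a dominant seventh chord on Eb.
A dominant resolves down a perfect fifth: Eb → Ab. In C minor, Ab is scale degree 6, i.e. VI.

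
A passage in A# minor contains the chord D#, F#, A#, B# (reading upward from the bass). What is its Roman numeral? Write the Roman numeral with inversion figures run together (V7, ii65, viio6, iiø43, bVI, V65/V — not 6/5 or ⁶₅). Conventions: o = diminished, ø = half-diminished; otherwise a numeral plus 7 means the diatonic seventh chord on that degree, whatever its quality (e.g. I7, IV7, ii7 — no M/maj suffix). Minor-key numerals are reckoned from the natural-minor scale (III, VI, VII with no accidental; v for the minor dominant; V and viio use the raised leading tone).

iiø65

Stacked in thirds the chord is B#-D#-F#-A#: a half-diminished seventh chord on B#.
In A# minor, B# is the supertonic; the diatonic half-diminished seventh chord there is iiø7.
With D# in the bass the chord is in first inversion, so the figured bass is 65.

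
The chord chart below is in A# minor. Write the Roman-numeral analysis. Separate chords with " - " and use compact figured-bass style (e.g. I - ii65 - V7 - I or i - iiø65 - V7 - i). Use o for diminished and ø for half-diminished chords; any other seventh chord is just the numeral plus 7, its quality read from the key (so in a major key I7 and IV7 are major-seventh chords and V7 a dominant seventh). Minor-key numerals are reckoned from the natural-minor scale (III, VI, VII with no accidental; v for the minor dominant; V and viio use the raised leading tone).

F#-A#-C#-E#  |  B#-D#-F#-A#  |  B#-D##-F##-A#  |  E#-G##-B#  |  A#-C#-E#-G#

VI7 - iiø7 - V7/V - V - i7

F#-A#-C#-E#: major seventh chord on F# = scale degree 6 → VI7.
B#-D#-F#-A# has root B#, degree 2 in A# minor, so iiø7.
B#-D##-F##-A# is the secondary dominant of V (dominant seventh chord on B#): V7/V.
E#-G##-B#: major triad on E# = scale degree 5 → V.
A#-C#-E#-G#: minor seventh chord on A# = scale degree 1 → i7.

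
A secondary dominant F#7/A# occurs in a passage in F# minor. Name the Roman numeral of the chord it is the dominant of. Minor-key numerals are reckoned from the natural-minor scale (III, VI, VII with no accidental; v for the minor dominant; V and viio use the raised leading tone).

iv

The chord is a dominant seventh chord on F#.
A dominant resolves down a perfect fifth: F# → B. In F# minor, B is scale degree 4, i.e. iv.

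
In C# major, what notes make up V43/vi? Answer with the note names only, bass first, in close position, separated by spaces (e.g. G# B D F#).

B# D# E# G##

V43/vi is a secondary dominant — the dominant seventh of vi. vi in C# major is A#, so the applied chord's root is E#, a perfect fifth above.
Building a dominant seventh chord on E# gives E#-G##-B#-D#.
With the 43 figure the chord is in second inversion; from the bass B# upward in close position it reads B#-D#-E#-G##.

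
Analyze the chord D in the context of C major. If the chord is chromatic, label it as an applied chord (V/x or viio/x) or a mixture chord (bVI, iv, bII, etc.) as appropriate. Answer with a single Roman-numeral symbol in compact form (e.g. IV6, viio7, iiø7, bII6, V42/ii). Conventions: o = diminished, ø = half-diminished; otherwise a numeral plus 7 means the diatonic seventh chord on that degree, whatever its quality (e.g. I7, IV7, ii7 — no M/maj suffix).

V/V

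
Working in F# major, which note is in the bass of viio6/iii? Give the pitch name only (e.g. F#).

B#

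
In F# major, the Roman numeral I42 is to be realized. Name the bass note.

I in F# major has root F#; the chord is F#-A#-C#-E#.
The figure 42 means third inversion — the seventh is in the bass.

E#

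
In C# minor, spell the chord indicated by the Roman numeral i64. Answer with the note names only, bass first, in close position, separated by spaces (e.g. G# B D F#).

The numeral's case and figure indicate a minor triad. In C# minor its root, the tonic, is C#.
Stacking thirds from C# gives C#-E-G#.
With the 64 figure the chord is in second inversion; from the bass G# upward in close position it reads G#-C#-E.

G# C# E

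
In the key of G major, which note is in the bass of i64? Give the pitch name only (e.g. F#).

i in G major has root G; the chord is G-Bb-D.
The figure 64 means second inversion — the fifth is in the bass.

D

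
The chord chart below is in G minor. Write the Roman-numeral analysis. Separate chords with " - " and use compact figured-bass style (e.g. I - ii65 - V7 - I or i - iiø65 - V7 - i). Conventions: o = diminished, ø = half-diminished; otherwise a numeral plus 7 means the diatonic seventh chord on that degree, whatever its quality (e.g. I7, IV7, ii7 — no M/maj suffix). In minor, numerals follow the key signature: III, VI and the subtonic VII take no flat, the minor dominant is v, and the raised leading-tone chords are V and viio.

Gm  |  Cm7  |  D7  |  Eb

i - iv7 - V7 - VI

Gm: minor triad on G = scale degree 1 → i.
Cm7 has root C, degree 4 in G minor, so iv7.
D7: root D is the dominant; dominant seventh chord there is V7.
Eb: root Eb is the submediant; major triad there is VI.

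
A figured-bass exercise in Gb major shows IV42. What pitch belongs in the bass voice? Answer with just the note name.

Bb

IV in Gb major has root Cb; the chord is Cb-Eb-Gb-Bb.
The figure 42 means third inversion — the seventh is in the bass.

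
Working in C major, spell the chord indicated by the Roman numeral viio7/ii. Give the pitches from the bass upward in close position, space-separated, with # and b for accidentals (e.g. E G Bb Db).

C# E G Bb

The slash marks an applied leading-tone chord: viio of ii. In C major, ii is D, so the leading tone to it is C#, a half step below.
Building a fully diminished seventh chord on C# gives C#-E-G-Bb.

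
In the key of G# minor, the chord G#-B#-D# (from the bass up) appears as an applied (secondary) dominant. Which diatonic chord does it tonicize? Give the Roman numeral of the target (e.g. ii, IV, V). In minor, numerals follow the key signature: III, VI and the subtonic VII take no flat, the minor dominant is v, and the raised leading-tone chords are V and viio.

iv

The chord is a major triad on G#.
A dominant resolves down a perfect fifth: G# → C#. In G# minor, C# is scale degree 4, i.e. iv.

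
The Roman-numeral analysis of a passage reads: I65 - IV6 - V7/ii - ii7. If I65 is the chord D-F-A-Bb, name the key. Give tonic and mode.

The anchor chord is a major seventh chord on Bb, labeled I65.
If Bb is scale degree 1 and the mode makes that degree carry a major seventh chord, the tonic is Bb and the mode is major.

Bb major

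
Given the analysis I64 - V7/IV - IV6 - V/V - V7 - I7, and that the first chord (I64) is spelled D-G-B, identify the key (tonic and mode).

G major

I64 is given as D-G-B — a major triad with root G.
If G is scale degree 1 and the mode makes that degree carry a major triad, the tonic is G and the mode is major.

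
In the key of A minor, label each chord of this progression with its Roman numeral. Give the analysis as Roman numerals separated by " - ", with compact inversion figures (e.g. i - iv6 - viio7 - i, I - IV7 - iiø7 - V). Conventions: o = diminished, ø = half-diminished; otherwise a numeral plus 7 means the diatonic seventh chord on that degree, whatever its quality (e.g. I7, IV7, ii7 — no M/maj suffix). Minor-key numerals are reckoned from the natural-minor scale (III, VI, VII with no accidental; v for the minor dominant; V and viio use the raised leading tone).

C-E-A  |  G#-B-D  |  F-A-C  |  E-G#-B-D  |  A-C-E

C-E-A has root A, degree 1 in A minor, so i6.
G#-B-D: diminished triad on G# = scale degree 7 → viio.
F-A-C: major triad on F = scale degree 6 → VI.
E-G#-B-D: root E is the dominant; dominant seventh chord there is V7.
A-C-E: minor triad on A = scale degree 1 → i.

i6 - viio - VI - V7 - i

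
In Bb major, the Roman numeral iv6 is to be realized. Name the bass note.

iv in Bb major has root Eb; the chord is Eb-Gb-Bb.
The figure 6 means first inversion — the third is in the bass.

Gb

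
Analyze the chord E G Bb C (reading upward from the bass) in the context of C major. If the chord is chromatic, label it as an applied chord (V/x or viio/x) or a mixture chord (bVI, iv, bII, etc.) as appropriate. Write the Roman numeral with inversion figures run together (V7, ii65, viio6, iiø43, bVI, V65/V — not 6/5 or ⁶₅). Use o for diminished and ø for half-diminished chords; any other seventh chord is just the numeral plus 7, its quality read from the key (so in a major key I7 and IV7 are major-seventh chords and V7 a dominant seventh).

V65/IV

Stacked in thirds the chord is C-E-G-Bb: a dominant seventh chord on C.
C is not a diatonic chord root with this quality in C major, but it lies a perfect fifth above F (IV), so the chord functions as an applied dominant of IV.
With E in the bass the chord is in first inversion, so the figured bass is 65.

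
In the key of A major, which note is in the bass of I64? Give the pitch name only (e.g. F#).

I in A major has root A; the chord is A-C#-E.
The figure 64 means second inversion — the fifth is in the bass.

E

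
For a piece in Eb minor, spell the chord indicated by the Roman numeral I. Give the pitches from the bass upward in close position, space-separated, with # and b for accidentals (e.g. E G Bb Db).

Eb G Bb

Scale degree 1 in Eb minor is Eb; here the chord built on it is altered to a major triad. I is the major tonic (Picardy third), borrowed from the parallel major.
So the chord is Eb-G-Bb, a major triad.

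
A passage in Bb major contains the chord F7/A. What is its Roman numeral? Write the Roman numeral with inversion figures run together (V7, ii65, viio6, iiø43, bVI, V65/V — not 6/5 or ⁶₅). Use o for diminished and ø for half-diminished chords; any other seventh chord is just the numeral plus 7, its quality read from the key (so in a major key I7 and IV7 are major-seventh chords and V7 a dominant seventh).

V65

Stacked in thirds the chord is F-A-C-Eb: a dominant seventh chord on F.
F is scale degree 5 in Bb major, and a dominant seventh chord on that degree is written V7.
With A in the bass the chord is in first inversion, so the figured bass is 65.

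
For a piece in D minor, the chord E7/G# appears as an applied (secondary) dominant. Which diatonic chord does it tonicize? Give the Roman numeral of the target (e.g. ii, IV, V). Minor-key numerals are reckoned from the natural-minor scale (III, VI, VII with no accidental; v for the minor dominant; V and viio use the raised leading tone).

V

The chord is a dominant seventh chord on E.
A dominant resolves down a perfect fifth: E → A. In D minor, A is scale degree 5, i.e. V.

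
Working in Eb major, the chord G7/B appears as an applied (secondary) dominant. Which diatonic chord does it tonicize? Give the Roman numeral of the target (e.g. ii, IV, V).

The chord is a dominant seventh chord on G.
A dominant resolves down a perfect fifth: G → C. In Eb major, C is scale degree 6, i.e. vi.

vi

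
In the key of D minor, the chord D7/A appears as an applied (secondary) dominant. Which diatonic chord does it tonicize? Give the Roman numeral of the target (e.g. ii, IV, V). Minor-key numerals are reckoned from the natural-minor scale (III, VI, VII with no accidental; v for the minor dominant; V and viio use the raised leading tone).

iv

The chord is a dominant seventh chord on D.
A dominant resolves down a perfect fifth: D → G. In D minor, G is scale degree 4, i.e. iv.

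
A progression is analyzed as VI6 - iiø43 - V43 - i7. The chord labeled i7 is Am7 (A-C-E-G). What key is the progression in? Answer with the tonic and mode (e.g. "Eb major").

A minor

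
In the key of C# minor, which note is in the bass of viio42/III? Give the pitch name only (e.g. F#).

The applied chord viio42/III is rooted on D#: D#-F#-A-C.
The figure 42 means third inversion — the seventh is in the bass.

C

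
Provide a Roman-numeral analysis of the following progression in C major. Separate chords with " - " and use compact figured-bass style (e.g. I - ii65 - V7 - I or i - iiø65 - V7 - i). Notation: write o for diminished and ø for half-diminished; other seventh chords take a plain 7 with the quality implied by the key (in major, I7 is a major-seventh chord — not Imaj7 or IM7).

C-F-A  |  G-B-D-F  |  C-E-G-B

IV64 - V7 - I7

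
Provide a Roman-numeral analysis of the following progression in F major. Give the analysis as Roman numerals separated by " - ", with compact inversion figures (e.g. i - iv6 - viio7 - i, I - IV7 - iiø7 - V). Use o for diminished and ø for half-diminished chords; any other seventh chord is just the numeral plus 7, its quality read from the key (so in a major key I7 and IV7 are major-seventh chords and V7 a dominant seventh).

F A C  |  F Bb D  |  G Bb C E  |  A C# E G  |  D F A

F-A-C: major triad on F = scale degree 1 → I.
F-Bb-D: major triad on Bb = scale degree 4 → IV64.
G-Bb-C-E has root C, degree 5 in F major, so V43.
A-C#-E-G is the secondary dominant of vi (dominant seventh chord on A): V7/vi.
D-F-A: root D is the submediant; minor triad there is vi.

I - IV64 - V43 - V7/vi - vi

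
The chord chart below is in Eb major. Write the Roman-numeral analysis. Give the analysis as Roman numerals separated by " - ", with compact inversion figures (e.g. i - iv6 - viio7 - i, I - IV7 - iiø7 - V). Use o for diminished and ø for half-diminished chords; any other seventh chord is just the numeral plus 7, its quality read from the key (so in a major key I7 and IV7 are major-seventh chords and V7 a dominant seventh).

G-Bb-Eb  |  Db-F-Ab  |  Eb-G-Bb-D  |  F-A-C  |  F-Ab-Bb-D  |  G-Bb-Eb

I6 - bVII - I7 - V/V - V43 - I6

G-Bb-Eb has root Eb, degree 1 in Eb major, so I6.
Db-F-Ab is non-diatonic — bVII, a mixture chord from Eb minor.
Eb-G-Bb-D has root Eb, degree 1 in Eb major, so I7.
F-A-C: a major triad on F, the applied dominant of V → V/V.
F-Ab-Bb-D: root Bb is the dominant; dominant seventh chord there is V43.
G-Bb-Eb has root Eb, degree 1 in Eb major, so I6.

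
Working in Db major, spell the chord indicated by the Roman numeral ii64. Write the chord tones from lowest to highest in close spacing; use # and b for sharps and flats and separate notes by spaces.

Bb Eb Gb

The numeral's case and figure indicate a minor triad. In Db major its root, the supertonic, is Eb.
That chord is spelled Eb-Gb-Bb.
With the 64 figure the chord is in second inversion; from the bass Bb upward in close position it reads Bb-Eb-Gb.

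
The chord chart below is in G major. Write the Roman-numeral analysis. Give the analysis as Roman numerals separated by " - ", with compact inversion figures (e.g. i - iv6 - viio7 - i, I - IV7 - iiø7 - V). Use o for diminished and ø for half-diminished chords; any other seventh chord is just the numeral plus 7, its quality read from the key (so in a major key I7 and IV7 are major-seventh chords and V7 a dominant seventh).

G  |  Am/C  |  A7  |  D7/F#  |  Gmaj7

I - ii6 - V7/V - V65 - I7

G: root G is the tonic; major triad there is I.
Am/C has root A, degree 2 in G major, so ii6.
A7: chromatic; A is V of V, so V7/V.
D7/F# has root D, degree 5 in G major, so V65.
Gmaj7 has root G, degree 1 in G major, so I7.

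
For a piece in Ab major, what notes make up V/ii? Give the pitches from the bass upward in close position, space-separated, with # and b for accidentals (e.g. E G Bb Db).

The slash means an applied dominant: we want the dominant of ii. In Ab major, ii is Bb minor, and its dominant is built on F.
Building a major triad on F gives F-A-C.

F A C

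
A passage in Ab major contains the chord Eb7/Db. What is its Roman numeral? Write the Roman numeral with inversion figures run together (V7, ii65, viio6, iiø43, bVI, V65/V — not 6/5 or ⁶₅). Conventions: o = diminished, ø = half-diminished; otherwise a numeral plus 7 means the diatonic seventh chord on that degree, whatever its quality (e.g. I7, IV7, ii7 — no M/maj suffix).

The pitches Eb-G-Bb-Db form a dominant seventh chord rooted on Eb.
In Ab major, Eb is the dominant; the diatonic dominant seventh chord there is V7.
With Db in the bass the chord is in third inversion, so the figured bass is 42.

V42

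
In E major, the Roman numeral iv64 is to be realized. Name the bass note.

iv in E major has root A; the chord is A-C-E.
The figure 64 means second inversion — the fifth is in the bass.

E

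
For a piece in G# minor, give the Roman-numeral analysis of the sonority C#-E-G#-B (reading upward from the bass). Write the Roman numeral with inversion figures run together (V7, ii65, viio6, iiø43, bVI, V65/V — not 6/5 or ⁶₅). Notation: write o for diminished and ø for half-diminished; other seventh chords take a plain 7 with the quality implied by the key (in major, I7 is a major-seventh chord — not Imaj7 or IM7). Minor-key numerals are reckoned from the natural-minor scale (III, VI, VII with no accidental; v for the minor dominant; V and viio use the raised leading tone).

iv7

The pitches C#-E-G#-B form a minor seventh chord rooted on C#.
In G# minor, C# is the subdominant; the diatonic minor seventh chord there is iv7.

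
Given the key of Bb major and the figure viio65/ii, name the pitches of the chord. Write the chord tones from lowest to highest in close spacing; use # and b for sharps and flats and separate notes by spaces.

viio65/ii is a secondary leading-tone chord. The target ii is C in Bb major; the applied chord is rooted a semitone below, on B.
Building a fully diminished seventh chord on B gives B-D-F-Ab.
With the 65 figure the chord is in first inversion; from the bass D upward in close position it reads D-F-Ab-B.

D F Ab B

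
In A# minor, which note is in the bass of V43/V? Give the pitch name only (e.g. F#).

The applied chord V43/V is rooted on B#: B#-D##-F##-A#.
The figure 43 means second inversion — the fifth is in the bass.

F##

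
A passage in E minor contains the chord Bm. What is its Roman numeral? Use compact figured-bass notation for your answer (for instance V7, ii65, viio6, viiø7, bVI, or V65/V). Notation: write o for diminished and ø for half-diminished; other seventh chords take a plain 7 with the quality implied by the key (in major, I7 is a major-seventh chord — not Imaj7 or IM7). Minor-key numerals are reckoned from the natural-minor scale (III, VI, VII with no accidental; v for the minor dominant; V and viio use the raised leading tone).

v

Stacked in thirds the chord is B-D-F#: a minor triad on B.
B is scale degree 5 in E minor, and a minor triad on that degree is written v.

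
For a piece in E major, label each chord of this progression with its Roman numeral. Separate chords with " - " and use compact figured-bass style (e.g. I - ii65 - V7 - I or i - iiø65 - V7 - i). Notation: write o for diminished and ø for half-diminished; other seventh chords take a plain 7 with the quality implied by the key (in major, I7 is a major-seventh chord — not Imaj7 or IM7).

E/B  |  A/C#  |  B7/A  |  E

E/B: major triad on E = scale degree 1 → I64.
A/C#: major triad on A = scale degree 4 → IV6.
B7/A: dominant seventh chord on B = scale degree 5 → V42.
E: major triad on E = scale degree 1 → I.

I64 - IV6 - V42 - I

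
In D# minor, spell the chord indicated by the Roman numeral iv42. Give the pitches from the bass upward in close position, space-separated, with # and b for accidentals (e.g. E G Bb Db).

F# G# B D#

The numeral's case and figure indicate a minor seventh chord. In D# minor its root, the fourth degree, is G#.
That chord is spelled G#-B-D#-F#.
With the 42 figure the chord is in third inversion; from the bass F# upward in close position it reads F#-G#-B-D#.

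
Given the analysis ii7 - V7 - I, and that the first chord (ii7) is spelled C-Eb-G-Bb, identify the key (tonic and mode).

Bb major

The chord Cm7 is a minor seventh chord rooted on C; its label is ii7.
If C is scale degree 2 and the mode makes that degree carry a minor seventh chord, the tonic is Bb and the mode is major.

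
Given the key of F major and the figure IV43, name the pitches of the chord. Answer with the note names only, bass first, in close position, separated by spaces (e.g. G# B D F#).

F A Bb D

The numeral's case and figure indicate a major seventh chord. In F major its root, the fourth degree, is Bb.
Stacking thirds from Bb gives Bb-D-F-A.
The figured bass 43 indicates second inversion, placing the fifth (F) in the bass: F-A-Bb-D.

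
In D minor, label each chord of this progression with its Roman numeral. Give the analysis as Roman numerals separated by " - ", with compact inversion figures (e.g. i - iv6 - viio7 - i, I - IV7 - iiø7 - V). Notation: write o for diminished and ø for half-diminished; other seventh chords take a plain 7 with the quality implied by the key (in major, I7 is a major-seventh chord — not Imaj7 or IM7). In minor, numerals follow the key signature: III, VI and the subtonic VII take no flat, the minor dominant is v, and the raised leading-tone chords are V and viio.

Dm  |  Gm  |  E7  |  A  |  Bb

Dm: root D is the tonic; minor triad there is i.
Gm has root G, degree 4 in D minor, so iv.
E7: a dominant seventh chord on E, the applied dominant of V → V7/V.
A has root A, degree 5 in D minor, so V.
Bb: major triad on Bb = scale degree 6 → VI.

i - iv - V7/V - V - VI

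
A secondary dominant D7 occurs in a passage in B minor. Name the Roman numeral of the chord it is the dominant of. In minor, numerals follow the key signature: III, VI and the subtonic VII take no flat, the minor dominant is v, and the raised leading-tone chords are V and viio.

The chord is a dominant seventh chord on D.
A dominant resolves down a perfect fifth: D → G. In B minor, G is scale degree 6, i.e. VI.

VI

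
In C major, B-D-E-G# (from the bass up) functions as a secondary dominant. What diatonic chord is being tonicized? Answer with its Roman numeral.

vi

The chord is a dominant seventh chord on E.
A dominant resolves down a perfect fifth: E → A. In C major, A is scale degree 6, i.e. vi.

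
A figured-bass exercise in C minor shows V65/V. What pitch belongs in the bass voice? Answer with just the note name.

F#

The applied chord V65/V is rooted on D: D-F#-A-C.
The figure 65 means first inversion — the third is in the bass.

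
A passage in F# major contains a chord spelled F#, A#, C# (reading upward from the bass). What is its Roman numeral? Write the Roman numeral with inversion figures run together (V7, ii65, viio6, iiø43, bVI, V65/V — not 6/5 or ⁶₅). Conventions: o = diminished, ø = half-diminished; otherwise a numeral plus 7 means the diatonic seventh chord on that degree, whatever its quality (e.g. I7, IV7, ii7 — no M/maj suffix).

I

The pitches F#-A#-C# form a major triad rooted on F#.
In F# major, F# is the tonic; the diatonic major triad there is I.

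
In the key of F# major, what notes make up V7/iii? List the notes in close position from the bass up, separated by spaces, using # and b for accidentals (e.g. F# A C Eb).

E# G## B# D#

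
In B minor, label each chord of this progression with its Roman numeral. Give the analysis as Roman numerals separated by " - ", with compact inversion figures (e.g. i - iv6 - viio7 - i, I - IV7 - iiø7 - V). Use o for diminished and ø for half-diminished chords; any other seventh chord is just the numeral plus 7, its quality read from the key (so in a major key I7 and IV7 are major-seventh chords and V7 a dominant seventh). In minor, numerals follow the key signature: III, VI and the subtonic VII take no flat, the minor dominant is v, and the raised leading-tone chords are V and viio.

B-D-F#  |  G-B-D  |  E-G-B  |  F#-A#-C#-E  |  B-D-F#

i - VI - iv - V7 - i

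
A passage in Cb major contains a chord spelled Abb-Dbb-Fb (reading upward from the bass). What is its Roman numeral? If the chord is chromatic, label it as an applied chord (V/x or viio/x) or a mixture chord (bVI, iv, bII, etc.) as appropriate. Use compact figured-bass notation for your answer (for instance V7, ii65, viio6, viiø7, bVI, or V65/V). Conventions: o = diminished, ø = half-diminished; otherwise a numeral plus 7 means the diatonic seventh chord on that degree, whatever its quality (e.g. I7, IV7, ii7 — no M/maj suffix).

The pitches Dbb-Fb-Abb form a major triad rooted on Dbb.
Dbb is the lowered second degree of Cb major (diatonic 2 would be Db). This is the Neapolitan chord — a major triad on the lowered second degree.
With Abb in the bass the chord is in second inversion, so the figured bass is 64.

bII64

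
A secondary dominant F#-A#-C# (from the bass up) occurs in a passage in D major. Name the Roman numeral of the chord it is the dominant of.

vi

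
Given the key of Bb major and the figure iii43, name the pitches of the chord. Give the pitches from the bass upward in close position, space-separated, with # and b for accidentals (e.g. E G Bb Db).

The numeral's case and figure indicate a minor seventh chord. In Bb major its root, scale degree 3, is D.
That chord is spelled D-F-A-C.
With the 43 figure the chord is in second inversion; from the bass A upward in close position it reads A-C-D-F.

A C D F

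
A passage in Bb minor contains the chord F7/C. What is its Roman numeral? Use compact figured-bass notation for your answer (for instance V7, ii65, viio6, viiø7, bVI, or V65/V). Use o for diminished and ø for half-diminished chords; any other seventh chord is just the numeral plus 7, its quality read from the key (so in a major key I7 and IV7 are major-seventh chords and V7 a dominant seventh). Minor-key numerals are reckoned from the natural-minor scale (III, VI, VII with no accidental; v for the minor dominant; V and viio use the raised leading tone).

Stacked in thirds the chord is F-A-C-Eb: a dominant seventh chord on F.
In Bb minor, F is the dominant; the diatonic dominant seventh chord there is V7.
With C in the bass the chord is in second inversion, so the figured bass is 43.

V43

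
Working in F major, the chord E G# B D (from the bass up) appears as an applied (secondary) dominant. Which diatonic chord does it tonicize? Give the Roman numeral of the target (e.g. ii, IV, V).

The chord is a dominant seventh chord on E.
A dominant resolves down a perfect fifth: E → A. In F major, A is scale degree 3, i.e. iii.

iii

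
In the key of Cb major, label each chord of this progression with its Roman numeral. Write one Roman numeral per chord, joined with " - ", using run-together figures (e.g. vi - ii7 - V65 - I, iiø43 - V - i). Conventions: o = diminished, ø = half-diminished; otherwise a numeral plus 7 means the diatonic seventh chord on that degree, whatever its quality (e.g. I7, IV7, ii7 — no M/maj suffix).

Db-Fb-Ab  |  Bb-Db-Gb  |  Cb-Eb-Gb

ii - V6 - I

Db-Fb-Ab: root Db is the supertonic; minor triad there is ii.
Bb-Db-Gb has root Gb, degree 5 in Cb major, so V6.
Cb-Eb-Gb: root Cb is the tonic; major triad there is I.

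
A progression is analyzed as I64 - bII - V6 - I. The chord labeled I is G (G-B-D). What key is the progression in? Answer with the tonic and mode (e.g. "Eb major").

The anchor chord is a major triad on G, labeled I.
If G is scale degree 1 and the mode makes that degree carry a major triad, the tonic is G and the mode is major.

G major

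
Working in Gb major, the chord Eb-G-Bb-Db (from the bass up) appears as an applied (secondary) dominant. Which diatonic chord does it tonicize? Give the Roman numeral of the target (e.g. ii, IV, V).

ii

The chord is a dominant seventh chord on Eb.
A dominant resolves down a perfect fifth: Eb → Ab. In Gb major, Ab is scale degree 2, i.e. ii.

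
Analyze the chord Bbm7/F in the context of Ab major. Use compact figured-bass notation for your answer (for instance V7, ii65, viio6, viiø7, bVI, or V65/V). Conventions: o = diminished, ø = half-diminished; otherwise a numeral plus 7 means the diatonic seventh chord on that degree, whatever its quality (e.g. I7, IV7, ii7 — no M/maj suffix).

Stacked in thirds the chord is Bb-Db-F-Ab: a minor seventh chord on Bb.
In Ab major, Bb is the supertonic; the diatonic minor seventh chord there is ii7.
With F in the bass the chord is in second inversion, so the figured bass is 43.

ii43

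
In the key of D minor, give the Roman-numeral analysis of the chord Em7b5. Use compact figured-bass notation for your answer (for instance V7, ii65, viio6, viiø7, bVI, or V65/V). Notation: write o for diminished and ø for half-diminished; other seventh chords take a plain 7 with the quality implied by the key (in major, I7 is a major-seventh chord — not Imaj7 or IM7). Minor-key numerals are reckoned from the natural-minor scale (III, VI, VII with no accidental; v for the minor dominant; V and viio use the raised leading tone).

iiø7

The pitches E-G-Bb-D form a half-diminished seventh chord rooted on E.
In D minor, E is the supertonic; the diatonic half-diminished seventh chord there is iiø7.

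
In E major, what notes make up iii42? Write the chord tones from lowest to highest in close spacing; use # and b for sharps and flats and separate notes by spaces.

F# G# B D#

In E major, the third degree is G#, and the diatonic chord built there is a minor seventh chord.
Stacking thirds from G# gives G#-B-D#-F#.
The figured bass 42 indicates third inversion, placing the seventh (F#) in the bass: F#-G#-B-D#.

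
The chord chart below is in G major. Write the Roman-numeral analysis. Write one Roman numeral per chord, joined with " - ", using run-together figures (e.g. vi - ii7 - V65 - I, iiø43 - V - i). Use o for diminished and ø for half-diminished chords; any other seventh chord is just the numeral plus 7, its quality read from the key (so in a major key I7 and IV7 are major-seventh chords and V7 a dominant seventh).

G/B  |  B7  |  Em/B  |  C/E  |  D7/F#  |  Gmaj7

I6 - V7/vi - vi64 - IV6 - V65 - I7

G/B: major triad on G = scale degree 1 → I6.
B7: a dominant seventh chord on B, the applied dominant of vi → V7/vi.
Em/B: minor triad on E = scale degree 6 → vi64.
C/E: major triad on C = scale degree 4 → IV6.
D7/F#: root D is the dominant; dominant seventh chord there is V65.
Gmaj7: root G is the tonic; major seventh chord there is I7.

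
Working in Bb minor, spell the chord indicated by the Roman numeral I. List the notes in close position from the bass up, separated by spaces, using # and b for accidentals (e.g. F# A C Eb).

I is the major tonic (Picardy third), borrowed from the parallel major. In Bb minor that root is Bb.
So the chord is Bb-D-F, a major triad.

Bb D F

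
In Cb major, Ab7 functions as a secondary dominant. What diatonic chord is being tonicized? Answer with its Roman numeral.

The chord is a dominant seventh chord on Ab.
A dominant resolves down a perfect fifth: Ab → Db. In Cb major, Db is scale degree 2, i.e. ii.

ii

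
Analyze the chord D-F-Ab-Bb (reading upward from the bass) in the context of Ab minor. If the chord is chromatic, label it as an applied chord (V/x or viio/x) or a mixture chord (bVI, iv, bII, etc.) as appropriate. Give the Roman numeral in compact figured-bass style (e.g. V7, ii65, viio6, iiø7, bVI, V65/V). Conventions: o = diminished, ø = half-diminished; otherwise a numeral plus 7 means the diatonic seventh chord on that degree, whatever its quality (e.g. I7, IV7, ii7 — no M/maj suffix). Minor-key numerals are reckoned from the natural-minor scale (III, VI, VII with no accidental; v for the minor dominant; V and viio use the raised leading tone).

V65/V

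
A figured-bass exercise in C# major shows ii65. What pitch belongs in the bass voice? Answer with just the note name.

F#

ii in C# major has root D#; the chord is D#-F#-A#-C#.
The figure 65 means first inversion — the third is in the bass.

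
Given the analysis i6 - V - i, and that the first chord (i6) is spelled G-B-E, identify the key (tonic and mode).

E minor

The anchor chord is a minor triad on E, labeled i6.
If E is scale degree 1 and the mode makes that degree carry a minor triad, the tonic is E and the mode is minor.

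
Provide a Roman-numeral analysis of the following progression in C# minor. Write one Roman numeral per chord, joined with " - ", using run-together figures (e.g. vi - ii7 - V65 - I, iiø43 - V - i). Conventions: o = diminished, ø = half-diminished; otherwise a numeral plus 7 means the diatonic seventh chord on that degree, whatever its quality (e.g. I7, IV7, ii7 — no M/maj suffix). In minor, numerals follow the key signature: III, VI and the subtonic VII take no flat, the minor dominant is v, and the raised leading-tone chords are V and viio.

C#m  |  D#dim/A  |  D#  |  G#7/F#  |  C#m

C#m: root C# is the tonic; minor triad there is i.
D#dim/A: diminished triad on D# = scale degree 2 → iio64.
D# is the secondary dominant of V (major triad on D#): V/V.
G#7/F# has root G#, degree 5 in C# minor, so V42.
C#m: minor triad on C# = scale degree 1 → i.

i - iio64 - V/V - V42 - i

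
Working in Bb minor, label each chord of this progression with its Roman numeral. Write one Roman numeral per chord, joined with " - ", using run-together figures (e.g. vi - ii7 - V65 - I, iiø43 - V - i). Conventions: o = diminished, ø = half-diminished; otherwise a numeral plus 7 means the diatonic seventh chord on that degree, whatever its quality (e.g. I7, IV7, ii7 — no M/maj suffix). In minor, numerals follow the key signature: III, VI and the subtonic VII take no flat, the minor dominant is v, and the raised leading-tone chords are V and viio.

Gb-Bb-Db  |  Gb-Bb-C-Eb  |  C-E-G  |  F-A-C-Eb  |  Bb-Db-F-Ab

VI - iiø43 - V/V - V7 - i7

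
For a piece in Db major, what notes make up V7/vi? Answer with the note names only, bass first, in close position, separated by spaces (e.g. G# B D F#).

F A C Eb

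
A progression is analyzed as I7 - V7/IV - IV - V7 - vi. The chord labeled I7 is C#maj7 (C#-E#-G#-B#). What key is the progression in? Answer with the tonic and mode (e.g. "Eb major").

The anchor chord is a major seventh chord on C#, labeled I7.
If C# is scale degree 1 and the mode makes that degree carry a major seventh chord, the tonic is C# and the mode is major.

C# major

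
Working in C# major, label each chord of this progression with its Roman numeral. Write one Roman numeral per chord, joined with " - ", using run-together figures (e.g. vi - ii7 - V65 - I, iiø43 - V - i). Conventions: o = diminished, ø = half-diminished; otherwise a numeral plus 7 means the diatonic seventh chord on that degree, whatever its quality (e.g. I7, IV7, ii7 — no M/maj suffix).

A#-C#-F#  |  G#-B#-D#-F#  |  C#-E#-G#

IV6 - V7 - I

A#-C#-F# has root F#, degree 4 in C# major, so IV6.
G#-B#-D#-F# has root G#, degree 5 in C# major, so V7.
C#-E#-G#: root C# is the tonic; major triad there is I.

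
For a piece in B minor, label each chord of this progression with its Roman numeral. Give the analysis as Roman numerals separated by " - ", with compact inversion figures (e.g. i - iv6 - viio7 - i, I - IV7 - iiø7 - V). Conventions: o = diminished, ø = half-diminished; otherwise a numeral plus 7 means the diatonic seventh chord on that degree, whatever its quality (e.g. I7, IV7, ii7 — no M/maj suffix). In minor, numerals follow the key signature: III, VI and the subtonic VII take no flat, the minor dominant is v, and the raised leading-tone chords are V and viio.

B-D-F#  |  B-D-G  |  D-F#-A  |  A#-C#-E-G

i - VI6 - III - viio7

B-D-F#: minor triad on B = scale degree 1 → i.
B-D-G: root G is the submediant; major triad there is VI6.
D-F#-A has root D, degree 3 in B minor, so III.
A#-C#-E-G has root A#, degree 7 in B minor, so viio7.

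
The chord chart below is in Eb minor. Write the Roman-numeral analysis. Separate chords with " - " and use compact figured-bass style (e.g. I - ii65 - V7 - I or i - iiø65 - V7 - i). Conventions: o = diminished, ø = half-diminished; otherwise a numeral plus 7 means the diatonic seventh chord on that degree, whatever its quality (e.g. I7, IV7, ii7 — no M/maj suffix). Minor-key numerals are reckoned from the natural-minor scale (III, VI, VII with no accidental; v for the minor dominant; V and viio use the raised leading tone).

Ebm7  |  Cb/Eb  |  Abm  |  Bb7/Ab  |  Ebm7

i7 - VI6 - iv - V42 - i7

Ebm7: root Eb is the tonic; minor seventh chord there is i7.
Cb/Eb: root Cb is the submediant; major triad there is VI6.
Abm has root Ab, degree 4 in Eb minor, so iv.
Bb7/Ab has root Bb, degree 5 in Eb minor, so V42.
Ebm7: minor seventh chord on Eb = scale degree 1 → i7.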